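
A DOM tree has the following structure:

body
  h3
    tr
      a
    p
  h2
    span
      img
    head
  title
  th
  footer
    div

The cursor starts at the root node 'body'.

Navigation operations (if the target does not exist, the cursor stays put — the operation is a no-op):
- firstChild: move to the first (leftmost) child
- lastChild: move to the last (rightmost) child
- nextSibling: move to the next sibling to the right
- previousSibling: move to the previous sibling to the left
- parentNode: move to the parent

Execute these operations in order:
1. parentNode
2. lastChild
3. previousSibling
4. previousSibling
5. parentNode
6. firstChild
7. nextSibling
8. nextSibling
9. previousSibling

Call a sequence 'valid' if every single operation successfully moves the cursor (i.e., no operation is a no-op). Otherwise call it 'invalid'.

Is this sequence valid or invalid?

After 1 (parentNode): body (no-op, stayed)
After 2 (lastChild): footer
After 3 (previousSibling): th
After 4 (previousSibling): title
After 5 (parentNode): body
After 6 (firstChild): h3
After 7 (nextSibling): h2
After 8 (nextSibling): title
After 9 (previousSibling): h2

Answer: invalid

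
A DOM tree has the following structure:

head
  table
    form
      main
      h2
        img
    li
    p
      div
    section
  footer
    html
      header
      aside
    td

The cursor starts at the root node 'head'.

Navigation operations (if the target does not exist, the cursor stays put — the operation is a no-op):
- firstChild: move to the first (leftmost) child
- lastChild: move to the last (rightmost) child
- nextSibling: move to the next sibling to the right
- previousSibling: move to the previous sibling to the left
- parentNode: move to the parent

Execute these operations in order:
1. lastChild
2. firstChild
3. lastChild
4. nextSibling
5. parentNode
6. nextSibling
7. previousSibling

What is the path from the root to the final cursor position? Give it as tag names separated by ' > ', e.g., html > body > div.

After 1 (lastChild): footer
After 2 (firstChild): html
After 3 (lastChild): aside
After 4 (nextSibling): aside (no-op, stayed)
After 5 (parentNode): html
After 6 (nextSibling): td
After 7 (previousSibling): html

Answer: head > footer > html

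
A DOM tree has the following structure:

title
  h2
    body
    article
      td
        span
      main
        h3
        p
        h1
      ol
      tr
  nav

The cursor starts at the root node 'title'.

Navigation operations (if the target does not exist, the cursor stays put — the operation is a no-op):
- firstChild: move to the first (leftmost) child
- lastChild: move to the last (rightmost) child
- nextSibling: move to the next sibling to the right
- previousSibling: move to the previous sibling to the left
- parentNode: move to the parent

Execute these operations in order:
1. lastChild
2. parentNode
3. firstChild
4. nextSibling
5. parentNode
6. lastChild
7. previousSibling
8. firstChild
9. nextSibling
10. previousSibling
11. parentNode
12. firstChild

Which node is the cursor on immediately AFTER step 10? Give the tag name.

After 1 (lastChild): nav
After 2 (parentNode): title
After 3 (firstChild): h2
After 4 (nextSibling): nav
After 5 (parentNode): title
After 6 (lastChild): nav
After 7 (previousSibling): h2
After 8 (firstChild): body
After 9 (nextSibling): article
After 10 (previousSibling): body

Answer: body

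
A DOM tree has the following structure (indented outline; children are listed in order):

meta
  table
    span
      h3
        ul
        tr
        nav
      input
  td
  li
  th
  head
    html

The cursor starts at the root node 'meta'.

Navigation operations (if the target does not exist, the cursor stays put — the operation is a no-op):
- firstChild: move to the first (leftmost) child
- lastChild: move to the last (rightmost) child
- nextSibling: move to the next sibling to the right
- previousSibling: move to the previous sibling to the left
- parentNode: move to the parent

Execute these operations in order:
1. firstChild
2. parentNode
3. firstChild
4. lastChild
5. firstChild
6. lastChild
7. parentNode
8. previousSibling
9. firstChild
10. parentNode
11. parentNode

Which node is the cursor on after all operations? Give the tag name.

Answer: span

Derivation:
After 1 (firstChild): table
After 2 (parentNode): meta
After 3 (firstChild): table
After 4 (lastChild): span
After 5 (firstChild): h3
After 6 (lastChild): nav
After 7 (parentNode): h3
After 8 (previousSibling): h3 (no-op, stayed)
After 9 (firstChild): ul
After 10 (parentNode): h3
After 11 (parentNode): span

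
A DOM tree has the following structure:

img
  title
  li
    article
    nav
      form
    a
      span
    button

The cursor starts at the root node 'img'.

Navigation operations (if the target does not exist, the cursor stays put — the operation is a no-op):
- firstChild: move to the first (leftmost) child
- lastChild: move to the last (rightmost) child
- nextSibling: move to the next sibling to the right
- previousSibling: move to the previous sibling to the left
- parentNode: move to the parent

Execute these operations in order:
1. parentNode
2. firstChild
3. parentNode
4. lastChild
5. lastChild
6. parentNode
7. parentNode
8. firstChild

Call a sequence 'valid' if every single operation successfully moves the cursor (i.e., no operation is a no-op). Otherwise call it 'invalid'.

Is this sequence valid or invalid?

After 1 (parentNode): img (no-op, stayed)
After 2 (firstChild): title
After 3 (parentNode): img
After 4 (lastChild): li
After 5 (lastChild): button
After 6 (parentNode): li
After 7 (parentNode): img
After 8 (firstChild): title

Answer: invalid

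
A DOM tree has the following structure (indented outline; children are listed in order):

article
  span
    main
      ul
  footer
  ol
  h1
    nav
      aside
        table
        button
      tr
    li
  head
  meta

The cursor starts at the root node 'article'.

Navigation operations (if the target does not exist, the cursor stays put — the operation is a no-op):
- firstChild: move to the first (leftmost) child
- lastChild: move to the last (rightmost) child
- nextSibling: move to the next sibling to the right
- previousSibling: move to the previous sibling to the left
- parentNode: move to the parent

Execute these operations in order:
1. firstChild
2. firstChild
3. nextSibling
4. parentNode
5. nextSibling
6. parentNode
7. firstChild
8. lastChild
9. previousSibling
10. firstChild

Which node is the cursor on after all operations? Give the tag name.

Answer: ul

Derivation:
After 1 (firstChild): span
After 2 (firstChild): main
After 3 (nextSibling): main (no-op, stayed)
After 4 (parentNode): span
After 5 (nextSibling): footer
After 6 (parentNode): article
After 7 (firstChild): span
After 8 (lastChild): main
After 9 (previousSibling): main (no-op, stayed)
After 10 (firstChild): ul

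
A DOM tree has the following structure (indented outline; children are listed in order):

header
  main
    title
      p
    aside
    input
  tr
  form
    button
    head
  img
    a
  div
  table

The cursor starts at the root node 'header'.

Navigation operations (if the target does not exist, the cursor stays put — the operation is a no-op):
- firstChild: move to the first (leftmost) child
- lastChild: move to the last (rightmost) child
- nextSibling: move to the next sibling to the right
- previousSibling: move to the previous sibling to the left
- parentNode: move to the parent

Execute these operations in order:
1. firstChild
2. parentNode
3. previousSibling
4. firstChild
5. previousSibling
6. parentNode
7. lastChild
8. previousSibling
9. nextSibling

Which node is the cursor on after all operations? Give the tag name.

After 1 (firstChild): main
After 2 (parentNode): header
After 3 (previousSibling): header (no-op, stayed)
After 4 (firstChild): main
After 5 (previousSibling): main (no-op, stayed)
After 6 (parentNode): header
After 7 (lastChild): table
After 8 (previousSibling): div
After 9 (nextSibling): table

Answer: table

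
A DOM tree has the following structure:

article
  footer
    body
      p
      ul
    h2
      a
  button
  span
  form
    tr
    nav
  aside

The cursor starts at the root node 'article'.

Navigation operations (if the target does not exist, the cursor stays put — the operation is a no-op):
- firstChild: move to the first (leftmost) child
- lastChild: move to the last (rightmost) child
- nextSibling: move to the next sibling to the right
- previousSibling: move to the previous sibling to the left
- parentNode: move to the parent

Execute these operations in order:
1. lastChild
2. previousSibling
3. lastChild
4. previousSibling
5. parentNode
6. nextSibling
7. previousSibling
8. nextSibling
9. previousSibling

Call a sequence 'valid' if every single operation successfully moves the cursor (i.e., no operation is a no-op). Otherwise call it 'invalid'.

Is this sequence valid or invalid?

Answer: valid

Derivation:
After 1 (lastChild): aside
After 2 (previousSibling): form
After 3 (lastChild): nav
After 4 (previousSibling): tr
After 5 (parentNode): form
After 6 (nextSibling): aside
After 7 (previousSibling): form
After 8 (nextSibling): aside
After 9 (previousSibling): form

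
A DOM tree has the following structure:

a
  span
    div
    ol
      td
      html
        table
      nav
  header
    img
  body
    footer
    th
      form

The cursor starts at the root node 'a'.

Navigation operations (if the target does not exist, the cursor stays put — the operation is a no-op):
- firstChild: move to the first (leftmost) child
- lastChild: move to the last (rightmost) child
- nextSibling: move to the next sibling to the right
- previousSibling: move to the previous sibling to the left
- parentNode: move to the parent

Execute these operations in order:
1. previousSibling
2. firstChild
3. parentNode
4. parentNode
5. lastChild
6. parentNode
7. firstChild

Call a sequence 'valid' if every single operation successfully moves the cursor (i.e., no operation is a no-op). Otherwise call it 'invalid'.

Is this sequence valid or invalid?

Answer: invalid

Derivation:
After 1 (previousSibling): a (no-op, stayed)
After 2 (firstChild): span
After 3 (parentNode): a
After 4 (parentNode): a (no-op, stayed)
After 5 (lastChild): body
After 6 (parentNode): a
After 7 (firstChild): span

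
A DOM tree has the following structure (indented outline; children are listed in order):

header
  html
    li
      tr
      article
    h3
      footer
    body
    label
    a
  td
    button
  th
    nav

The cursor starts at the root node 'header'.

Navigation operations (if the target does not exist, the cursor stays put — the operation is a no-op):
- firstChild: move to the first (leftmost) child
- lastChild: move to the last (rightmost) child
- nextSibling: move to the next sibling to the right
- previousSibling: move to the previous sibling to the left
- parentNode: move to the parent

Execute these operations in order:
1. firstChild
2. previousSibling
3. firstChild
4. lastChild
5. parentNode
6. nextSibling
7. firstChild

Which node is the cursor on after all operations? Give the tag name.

After 1 (firstChild): html
After 2 (previousSibling): html (no-op, stayed)
After 3 (firstChild): li
After 4 (lastChild): article
After 5 (parentNode): li
After 6 (nextSibling): h3
After 7 (firstChild): footer

Answer: footer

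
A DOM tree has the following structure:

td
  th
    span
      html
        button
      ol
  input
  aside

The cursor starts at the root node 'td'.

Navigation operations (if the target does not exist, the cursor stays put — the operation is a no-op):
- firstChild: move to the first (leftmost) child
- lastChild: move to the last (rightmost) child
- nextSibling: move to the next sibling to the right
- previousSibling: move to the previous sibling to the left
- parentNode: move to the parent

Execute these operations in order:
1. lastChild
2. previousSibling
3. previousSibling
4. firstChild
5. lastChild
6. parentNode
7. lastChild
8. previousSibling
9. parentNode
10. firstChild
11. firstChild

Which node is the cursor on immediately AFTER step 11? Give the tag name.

After 1 (lastChild): aside
After 2 (previousSibling): input
After 3 (previousSibling): th
After 4 (firstChild): span
After 5 (lastChild): ol
After 6 (parentNode): span
After 7 (lastChild): ol
After 8 (previousSibling): html
After 9 (parentNode): span
After 10 (firstChild): html
After 11 (firstChild): button

Answer: button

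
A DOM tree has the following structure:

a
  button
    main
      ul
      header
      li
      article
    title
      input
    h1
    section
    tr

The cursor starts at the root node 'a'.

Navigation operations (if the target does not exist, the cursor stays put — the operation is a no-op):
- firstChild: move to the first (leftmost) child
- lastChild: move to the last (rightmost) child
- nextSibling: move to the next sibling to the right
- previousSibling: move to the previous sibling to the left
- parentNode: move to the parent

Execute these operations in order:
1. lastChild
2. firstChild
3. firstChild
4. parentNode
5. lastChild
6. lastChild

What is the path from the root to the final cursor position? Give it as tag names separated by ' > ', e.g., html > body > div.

Answer: a > button > main > article

Derivation:
After 1 (lastChild): button
After 2 (firstChild): main
After 3 (firstChild): ul
After 4 (parentNode): main
After 5 (lastChild): article
After 6 (lastChild): article (no-op, stayed)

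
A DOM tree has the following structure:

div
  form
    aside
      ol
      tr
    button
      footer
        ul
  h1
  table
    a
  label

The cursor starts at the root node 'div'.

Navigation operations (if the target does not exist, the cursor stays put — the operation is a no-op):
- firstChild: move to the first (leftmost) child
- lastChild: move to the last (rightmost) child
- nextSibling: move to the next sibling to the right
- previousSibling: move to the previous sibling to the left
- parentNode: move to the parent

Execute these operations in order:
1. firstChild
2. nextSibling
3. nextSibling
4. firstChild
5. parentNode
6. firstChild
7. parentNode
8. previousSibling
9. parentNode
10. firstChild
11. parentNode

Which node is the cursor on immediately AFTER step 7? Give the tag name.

Answer: table

Derivation:
After 1 (firstChild): form
After 2 (nextSibling): h1
After 3 (nextSibling): table
After 4 (firstChild): a
After 5 (parentNode): table
After 6 (firstChild): a
After 7 (parentNode): table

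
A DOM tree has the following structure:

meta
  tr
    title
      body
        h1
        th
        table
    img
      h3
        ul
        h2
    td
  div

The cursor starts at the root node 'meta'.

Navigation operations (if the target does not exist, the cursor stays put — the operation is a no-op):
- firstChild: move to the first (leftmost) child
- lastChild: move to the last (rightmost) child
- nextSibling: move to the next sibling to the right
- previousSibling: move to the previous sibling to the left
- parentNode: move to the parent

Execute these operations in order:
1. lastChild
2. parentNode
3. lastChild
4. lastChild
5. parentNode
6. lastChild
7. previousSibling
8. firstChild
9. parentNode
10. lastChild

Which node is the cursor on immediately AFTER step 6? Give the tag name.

After 1 (lastChild): div
After 2 (parentNode): meta
After 3 (lastChild): div
After 4 (lastChild): div (no-op, stayed)
After 5 (parentNode): meta
After 6 (lastChild): div

Answer: div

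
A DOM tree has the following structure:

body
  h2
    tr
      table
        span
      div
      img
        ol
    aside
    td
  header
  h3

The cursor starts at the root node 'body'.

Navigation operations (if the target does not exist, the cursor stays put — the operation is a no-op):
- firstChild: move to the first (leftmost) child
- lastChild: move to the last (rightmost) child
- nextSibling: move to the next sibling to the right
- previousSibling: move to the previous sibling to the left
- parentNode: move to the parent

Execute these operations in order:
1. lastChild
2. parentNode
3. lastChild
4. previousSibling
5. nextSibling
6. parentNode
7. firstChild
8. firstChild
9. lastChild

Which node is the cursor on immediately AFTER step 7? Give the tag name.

After 1 (lastChild): h3
After 2 (parentNode): body
After 3 (lastChild): h3
After 4 (previousSibling): header
After 5 (nextSibling): h3
After 6 (parentNode): body
After 7 (firstChild): h2

Answer: h2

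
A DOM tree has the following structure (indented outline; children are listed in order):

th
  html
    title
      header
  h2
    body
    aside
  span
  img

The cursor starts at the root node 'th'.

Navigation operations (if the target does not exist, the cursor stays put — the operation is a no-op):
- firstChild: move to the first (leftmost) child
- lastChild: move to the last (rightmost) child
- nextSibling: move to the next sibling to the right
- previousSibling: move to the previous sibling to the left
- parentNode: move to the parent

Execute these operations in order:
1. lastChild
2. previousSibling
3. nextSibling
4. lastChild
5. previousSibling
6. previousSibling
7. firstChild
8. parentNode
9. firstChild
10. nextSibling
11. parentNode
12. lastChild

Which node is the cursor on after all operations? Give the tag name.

Answer: aside

Derivation:
After 1 (lastChild): img
After 2 (previousSibling): span
After 3 (nextSibling): img
After 4 (lastChild): img (no-op, stayed)
After 5 (previousSibling): span
After 6 (previousSibling): h2
After 7 (firstChild): body
After 8 (parentNode): h2
After 9 (firstChild): body
After 10 (nextSibling): aside
After 11 (parentNode): h2
After 12 (lastChild): aside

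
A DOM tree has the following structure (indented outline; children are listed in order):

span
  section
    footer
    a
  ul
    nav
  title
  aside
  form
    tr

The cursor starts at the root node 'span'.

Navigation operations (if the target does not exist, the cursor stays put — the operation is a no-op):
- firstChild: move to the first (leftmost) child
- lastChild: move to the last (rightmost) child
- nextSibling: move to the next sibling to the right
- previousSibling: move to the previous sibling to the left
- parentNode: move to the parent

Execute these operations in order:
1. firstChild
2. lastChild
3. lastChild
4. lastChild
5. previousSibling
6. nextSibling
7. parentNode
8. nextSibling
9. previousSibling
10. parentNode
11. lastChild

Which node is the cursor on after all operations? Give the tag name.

Answer: form

Derivation:
After 1 (firstChild): section
After 2 (lastChild): a
After 3 (lastChild): a (no-op, stayed)
After 4 (lastChild): a (no-op, stayed)
After 5 (previousSibling): footer
After 6 (nextSibling): a
After 7 (parentNode): section
After 8 (nextSibling): ul
After 9 (previousSibling): section
After 10 (parentNode): span
After 11 (lastChild): form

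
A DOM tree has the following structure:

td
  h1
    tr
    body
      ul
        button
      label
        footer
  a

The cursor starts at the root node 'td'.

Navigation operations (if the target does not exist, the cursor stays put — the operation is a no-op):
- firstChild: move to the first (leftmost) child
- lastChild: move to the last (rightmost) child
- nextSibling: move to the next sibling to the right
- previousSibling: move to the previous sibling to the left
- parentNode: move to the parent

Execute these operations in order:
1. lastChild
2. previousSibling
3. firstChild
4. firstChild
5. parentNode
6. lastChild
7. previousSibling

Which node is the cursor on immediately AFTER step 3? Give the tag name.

After 1 (lastChild): a
After 2 (previousSibling): h1
After 3 (firstChild): tr

Answer: tr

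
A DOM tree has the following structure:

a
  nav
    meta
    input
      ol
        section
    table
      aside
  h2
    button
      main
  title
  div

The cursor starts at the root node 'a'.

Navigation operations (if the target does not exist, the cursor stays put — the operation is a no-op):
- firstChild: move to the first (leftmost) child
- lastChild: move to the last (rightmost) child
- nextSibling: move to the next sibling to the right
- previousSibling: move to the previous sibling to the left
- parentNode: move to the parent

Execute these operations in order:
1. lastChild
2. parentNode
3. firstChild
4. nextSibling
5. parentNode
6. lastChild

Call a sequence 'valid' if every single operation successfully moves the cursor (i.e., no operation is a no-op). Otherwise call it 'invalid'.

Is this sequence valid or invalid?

Answer: valid

Derivation:
After 1 (lastChild): div
After 2 (parentNode): a
After 3 (firstChild): nav
After 4 (nextSibling): h2
After 5 (parentNode): a
After 6 (lastChild): div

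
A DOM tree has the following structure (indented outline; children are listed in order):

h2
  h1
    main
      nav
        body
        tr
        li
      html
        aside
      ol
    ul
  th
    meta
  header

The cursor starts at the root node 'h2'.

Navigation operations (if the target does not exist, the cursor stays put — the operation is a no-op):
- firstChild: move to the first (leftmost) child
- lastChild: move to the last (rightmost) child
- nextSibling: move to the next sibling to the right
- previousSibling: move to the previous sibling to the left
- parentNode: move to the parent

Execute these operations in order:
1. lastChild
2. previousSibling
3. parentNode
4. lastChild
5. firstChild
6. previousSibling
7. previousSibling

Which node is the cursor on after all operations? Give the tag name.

Answer: h1

Derivation:
After 1 (lastChild): header
After 2 (previousSibling): th
After 3 (parentNode): h2
After 4 (lastChild): header
After 5 (firstChild): header (no-op, stayed)
After 6 (previousSibling): th
After 7 (previousSibling): h1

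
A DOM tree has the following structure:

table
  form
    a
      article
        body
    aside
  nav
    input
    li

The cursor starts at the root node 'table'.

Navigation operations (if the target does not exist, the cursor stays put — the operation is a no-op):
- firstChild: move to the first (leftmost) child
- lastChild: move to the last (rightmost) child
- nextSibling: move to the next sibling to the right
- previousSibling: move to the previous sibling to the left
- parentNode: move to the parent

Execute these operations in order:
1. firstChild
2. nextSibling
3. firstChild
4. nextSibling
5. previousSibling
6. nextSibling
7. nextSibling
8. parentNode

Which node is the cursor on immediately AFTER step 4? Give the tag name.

Answer: li

Derivation:
After 1 (firstChild): form
After 2 (nextSibling): nav
After 3 (firstChild): input
After 4 (nextSibling): li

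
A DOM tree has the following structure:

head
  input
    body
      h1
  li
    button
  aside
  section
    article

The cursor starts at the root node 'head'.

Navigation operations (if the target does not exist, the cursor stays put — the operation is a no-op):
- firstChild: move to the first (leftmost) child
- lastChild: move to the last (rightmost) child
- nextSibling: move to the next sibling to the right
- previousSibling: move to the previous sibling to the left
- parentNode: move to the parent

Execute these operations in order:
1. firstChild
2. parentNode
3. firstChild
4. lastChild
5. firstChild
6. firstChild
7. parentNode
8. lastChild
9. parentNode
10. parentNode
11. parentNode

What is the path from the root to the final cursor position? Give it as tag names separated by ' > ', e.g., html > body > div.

Answer: head

Derivation:
After 1 (firstChild): input
After 2 (parentNode): head
After 3 (firstChild): input
After 4 (lastChild): body
After 5 (firstChild): h1
After 6 (firstChild): h1 (no-op, stayed)
After 7 (parentNode): body
After 8 (lastChild): h1
After 9 (parentNode): body
After 10 (parentNode): input
After 11 (parentNode): head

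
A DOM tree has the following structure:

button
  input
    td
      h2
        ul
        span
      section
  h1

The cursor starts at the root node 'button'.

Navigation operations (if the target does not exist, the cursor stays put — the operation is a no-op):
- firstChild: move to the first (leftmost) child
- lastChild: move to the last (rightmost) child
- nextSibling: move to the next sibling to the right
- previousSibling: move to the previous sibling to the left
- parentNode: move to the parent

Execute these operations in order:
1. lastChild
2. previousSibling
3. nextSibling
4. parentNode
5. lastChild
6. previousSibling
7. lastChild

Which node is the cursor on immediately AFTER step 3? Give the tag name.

Answer: h1

Derivation:
After 1 (lastChild): h1
After 2 (previousSibling): input
After 3 (nextSibling): h1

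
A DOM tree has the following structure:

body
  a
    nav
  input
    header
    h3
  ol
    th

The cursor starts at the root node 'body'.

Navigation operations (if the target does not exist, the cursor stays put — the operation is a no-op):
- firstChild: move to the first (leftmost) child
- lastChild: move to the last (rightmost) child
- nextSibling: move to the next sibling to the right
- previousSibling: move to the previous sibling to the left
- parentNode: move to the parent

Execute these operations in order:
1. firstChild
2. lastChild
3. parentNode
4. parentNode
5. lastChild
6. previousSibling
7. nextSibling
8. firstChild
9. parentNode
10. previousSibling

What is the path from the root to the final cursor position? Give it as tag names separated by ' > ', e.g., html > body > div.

Answer: body > input

Derivation:
After 1 (firstChild): a
After 2 (lastChild): nav
After 3 (parentNode): a
After 4 (parentNode): body
After 5 (lastChild): ol
After 6 (previousSibling): input
After 7 (nextSibling): ol
After 8 (firstChild): th
After 9 (parentNode): ol
After 10 (previousSibling): input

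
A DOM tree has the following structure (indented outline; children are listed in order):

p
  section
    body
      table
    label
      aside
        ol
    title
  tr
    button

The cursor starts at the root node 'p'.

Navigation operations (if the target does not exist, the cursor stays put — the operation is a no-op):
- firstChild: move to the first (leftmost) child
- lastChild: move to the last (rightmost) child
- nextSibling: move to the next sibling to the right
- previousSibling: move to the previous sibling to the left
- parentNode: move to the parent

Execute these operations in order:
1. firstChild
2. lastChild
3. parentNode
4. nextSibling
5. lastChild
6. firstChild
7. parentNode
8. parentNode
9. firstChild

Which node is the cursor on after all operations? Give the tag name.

Answer: section

Derivation:
After 1 (firstChild): section
After 2 (lastChild): title
After 3 (parentNode): section
After 4 (nextSibling): tr
After 5 (lastChild): button
After 6 (firstChild): button (no-op, stayed)
After 7 (parentNode): tr
After 8 (parentNode): p
After 9 (firstChild): section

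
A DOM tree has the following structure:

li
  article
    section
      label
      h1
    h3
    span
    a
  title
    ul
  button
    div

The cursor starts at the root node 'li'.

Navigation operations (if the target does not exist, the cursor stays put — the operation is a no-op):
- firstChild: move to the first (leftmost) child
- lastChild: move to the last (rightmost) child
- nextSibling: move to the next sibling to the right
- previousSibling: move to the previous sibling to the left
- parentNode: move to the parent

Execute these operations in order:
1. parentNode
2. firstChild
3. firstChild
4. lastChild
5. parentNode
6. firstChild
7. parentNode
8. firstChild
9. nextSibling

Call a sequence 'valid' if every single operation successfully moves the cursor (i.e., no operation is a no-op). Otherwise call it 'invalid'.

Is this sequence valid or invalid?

After 1 (parentNode): li (no-op, stayed)
After 2 (firstChild): article
After 3 (firstChild): section
After 4 (lastChild): h1
After 5 (parentNode): section
After 6 (firstChild): label
After 7 (parentNode): section
After 8 (firstChild): label
After 9 (nextSibling): h1

Answer: invalid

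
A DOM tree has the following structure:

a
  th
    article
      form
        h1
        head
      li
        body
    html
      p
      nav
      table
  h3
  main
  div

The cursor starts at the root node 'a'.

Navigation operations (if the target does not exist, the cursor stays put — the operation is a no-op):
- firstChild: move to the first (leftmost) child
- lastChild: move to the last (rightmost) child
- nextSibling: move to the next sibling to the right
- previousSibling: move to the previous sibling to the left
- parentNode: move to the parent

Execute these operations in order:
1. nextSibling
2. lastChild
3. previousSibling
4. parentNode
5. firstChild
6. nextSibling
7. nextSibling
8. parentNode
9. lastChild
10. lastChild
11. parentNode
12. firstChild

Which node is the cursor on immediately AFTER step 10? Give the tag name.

After 1 (nextSibling): a (no-op, stayed)
After 2 (lastChild): div
After 3 (previousSibling): main
After 4 (parentNode): a
After 5 (firstChild): th
After 6 (nextSibling): h3
After 7 (nextSibling): main
After 8 (parentNode): a
After 9 (lastChild): div
After 10 (lastChild): div (no-op, stayed)

Answer: div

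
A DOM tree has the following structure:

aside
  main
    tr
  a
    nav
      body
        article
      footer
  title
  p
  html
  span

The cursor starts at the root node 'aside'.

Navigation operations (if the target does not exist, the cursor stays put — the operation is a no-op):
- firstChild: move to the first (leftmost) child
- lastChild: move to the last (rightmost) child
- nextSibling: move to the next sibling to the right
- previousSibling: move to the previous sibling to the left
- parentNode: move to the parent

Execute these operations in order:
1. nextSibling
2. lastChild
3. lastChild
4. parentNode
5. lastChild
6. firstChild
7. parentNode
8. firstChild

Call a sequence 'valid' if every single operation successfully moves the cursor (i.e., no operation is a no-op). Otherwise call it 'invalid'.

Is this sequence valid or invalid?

Answer: invalid

Derivation:
After 1 (nextSibling): aside (no-op, stayed)
After 2 (lastChild): span
After 3 (lastChild): span (no-op, stayed)
After 4 (parentNode): aside
After 5 (lastChild): span
After 6 (firstChild): span (no-op, stayed)
After 7 (parentNode): aside
After 8 (firstChild): main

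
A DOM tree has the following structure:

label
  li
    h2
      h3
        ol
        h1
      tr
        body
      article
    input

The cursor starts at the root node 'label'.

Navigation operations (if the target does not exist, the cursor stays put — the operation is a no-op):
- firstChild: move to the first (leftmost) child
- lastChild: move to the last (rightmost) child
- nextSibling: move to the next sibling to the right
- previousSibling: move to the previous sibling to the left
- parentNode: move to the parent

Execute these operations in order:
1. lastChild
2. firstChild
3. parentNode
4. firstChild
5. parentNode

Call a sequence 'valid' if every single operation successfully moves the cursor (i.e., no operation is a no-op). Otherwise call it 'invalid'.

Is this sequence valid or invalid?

Answer: valid

Derivation:
After 1 (lastChild): li
After 2 (firstChild): h2
After 3 (parentNode): li
After 4 (firstChild): h2
After 5 (parentNode): li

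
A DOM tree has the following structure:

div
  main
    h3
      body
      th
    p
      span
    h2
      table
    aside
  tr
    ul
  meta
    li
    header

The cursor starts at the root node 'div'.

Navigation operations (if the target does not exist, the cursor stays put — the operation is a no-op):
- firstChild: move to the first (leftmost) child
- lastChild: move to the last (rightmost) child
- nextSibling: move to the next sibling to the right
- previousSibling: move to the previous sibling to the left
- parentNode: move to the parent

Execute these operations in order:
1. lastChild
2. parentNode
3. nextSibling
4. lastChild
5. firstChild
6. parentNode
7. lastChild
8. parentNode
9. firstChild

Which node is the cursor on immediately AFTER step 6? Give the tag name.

Answer: meta

Derivation:
After 1 (lastChild): meta
After 2 (parentNode): div
After 3 (nextSibling): div (no-op, stayed)
After 4 (lastChild): meta
After 5 (firstChild): li
After 6 (parentNode): meta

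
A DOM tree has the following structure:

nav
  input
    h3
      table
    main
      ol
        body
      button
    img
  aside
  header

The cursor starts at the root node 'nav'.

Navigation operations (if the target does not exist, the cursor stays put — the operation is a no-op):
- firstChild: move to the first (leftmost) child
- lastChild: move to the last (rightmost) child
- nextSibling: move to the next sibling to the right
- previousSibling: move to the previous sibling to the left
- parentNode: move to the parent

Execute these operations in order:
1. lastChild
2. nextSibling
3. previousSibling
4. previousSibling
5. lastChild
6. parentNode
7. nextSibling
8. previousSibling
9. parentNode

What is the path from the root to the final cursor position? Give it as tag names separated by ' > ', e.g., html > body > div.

Answer: nav

Derivation:
After 1 (lastChild): header
After 2 (nextSibling): header (no-op, stayed)
After 3 (previousSibling): aside
After 4 (previousSibling): input
After 5 (lastChild): img
After 6 (parentNode): input
After 7 (nextSibling): aside
After 8 (previousSibling): input
After 9 (parentNode): nav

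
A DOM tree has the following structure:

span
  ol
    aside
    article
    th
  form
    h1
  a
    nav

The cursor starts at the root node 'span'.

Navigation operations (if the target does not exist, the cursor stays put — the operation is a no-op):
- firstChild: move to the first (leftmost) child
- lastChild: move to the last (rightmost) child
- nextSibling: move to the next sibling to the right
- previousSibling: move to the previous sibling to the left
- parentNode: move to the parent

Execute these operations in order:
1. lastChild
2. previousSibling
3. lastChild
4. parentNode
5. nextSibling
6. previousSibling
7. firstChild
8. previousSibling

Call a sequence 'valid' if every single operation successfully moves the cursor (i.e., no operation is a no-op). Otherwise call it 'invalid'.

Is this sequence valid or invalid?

After 1 (lastChild): a
After 2 (previousSibling): form
After 3 (lastChild): h1
After 4 (parentNode): form
After 5 (nextSibling): a
After 6 (previousSibling): form
After 7 (firstChild): h1
After 8 (previousSibling): h1 (no-op, stayed)

Answer: invalid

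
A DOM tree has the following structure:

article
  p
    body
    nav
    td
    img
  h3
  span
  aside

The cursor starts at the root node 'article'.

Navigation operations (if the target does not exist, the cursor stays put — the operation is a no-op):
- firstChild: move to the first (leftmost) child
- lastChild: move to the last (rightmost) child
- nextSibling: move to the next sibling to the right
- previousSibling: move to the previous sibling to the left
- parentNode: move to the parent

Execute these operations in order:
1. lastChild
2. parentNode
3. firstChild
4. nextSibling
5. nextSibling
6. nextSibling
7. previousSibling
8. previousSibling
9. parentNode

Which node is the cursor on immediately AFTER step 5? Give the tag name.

Answer: span

Derivation:
After 1 (lastChild): aside
After 2 (parentNode): article
After 3 (firstChild): p
After 4 (nextSibling): h3
After 5 (nextSibling): span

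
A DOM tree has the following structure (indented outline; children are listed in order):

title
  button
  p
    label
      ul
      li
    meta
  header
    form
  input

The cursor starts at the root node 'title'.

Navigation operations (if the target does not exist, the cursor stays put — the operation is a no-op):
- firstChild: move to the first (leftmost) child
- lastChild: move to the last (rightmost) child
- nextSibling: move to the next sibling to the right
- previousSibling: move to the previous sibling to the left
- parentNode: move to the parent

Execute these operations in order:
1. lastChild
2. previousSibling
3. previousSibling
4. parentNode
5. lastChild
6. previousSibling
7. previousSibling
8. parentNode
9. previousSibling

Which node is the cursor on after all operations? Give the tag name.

Answer: title

Derivation:
After 1 (lastChild): input
After 2 (previousSibling): header
After 3 (previousSibling): p
After 4 (parentNode): title
After 5 (lastChild): input
After 6 (previousSibling): header
After 7 (previousSibling): p
After 8 (parentNode): title
After 9 (previousSibling): title (no-op, stayed)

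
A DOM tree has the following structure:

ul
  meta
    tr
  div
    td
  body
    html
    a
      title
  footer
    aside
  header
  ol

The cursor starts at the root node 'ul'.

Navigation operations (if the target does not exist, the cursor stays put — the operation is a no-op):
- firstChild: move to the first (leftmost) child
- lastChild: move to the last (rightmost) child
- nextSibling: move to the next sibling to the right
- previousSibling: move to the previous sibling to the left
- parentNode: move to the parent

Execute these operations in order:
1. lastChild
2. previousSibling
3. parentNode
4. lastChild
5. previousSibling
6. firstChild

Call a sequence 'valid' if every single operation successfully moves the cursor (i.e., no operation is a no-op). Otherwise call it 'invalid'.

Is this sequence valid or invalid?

Answer: invalid

Derivation:
After 1 (lastChild): ol
After 2 (previousSibling): header
After 3 (parentNode): ul
After 4 (lastChild): ol
After 5 (previousSibling): header
After 6 (firstChild): header (no-op, stayed)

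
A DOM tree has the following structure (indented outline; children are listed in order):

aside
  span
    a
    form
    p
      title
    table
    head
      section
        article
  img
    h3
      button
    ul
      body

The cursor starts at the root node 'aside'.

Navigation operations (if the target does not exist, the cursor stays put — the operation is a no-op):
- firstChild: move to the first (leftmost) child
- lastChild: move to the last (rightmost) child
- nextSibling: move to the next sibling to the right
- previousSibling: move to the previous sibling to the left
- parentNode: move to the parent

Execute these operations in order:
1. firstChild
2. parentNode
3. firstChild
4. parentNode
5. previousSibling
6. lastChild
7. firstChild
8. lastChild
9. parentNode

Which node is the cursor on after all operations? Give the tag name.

Answer: h3

Derivation:
After 1 (firstChild): span
After 2 (parentNode): aside
After 3 (firstChild): span
After 4 (parentNode): aside
After 5 (previousSibling): aside (no-op, stayed)
After 6 (lastChild): img
After 7 (firstChild): h3
After 8 (lastChild): button
After 9 (parentNode): h3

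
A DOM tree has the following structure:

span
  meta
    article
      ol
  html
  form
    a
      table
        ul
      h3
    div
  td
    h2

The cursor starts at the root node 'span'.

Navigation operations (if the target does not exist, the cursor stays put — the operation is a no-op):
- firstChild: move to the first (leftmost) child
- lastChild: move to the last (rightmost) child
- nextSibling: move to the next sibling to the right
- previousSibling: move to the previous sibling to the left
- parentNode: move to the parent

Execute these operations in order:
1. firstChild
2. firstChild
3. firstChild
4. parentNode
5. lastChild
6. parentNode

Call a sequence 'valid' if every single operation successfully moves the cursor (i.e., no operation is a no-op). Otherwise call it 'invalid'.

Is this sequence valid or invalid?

Answer: valid

Derivation:
After 1 (firstChild): meta
After 2 (firstChild): article
After 3 (firstChild): ol
After 4 (parentNode): article
After 5 (lastChild): ol
After 6 (parentNode): article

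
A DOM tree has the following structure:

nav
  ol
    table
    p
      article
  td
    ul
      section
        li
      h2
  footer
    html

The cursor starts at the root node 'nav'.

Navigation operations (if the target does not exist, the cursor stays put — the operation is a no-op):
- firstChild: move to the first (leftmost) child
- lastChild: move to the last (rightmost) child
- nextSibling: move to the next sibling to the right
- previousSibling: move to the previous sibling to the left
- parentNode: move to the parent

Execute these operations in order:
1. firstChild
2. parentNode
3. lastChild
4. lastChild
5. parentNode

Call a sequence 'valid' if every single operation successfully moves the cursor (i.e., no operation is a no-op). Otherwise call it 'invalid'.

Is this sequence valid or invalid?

Answer: valid

Derivation:
After 1 (firstChild): ol
After 2 (parentNode): nav
After 3 (lastChild): footer
After 4 (lastChild): html
After 5 (parentNode): footer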